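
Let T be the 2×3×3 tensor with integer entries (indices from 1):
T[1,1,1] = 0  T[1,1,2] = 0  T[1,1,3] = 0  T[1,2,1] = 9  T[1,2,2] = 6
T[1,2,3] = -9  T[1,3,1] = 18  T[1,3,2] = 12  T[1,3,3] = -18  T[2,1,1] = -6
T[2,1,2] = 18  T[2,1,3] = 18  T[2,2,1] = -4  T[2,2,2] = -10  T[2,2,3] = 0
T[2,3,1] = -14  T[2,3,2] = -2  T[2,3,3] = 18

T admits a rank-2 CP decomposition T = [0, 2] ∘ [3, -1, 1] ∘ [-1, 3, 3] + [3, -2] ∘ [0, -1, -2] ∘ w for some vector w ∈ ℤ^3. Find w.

Subtract the known terms from T to get the rank-1 residual R = [3, -2] ∘ [0, -1, -2] ∘ w, so R[i,j,k] = a[i]·b[j]·w[k]. Pick indices with nonzero a[1]·b[2] = (3)·(-1) = -3. Only the fibre through (1,2,·) is needed: R[1,2,:] = T[1,2,:] − Σₗ aₗ[1]bₗ[2]cₗ = [9, 6, -9] − (0)·(-1)·[-1, 3, 3] = [9, 6, -9]. Then w[k] = R[1,2,k] / -3 for each k, giving w = [9, 6, -9] / -3 = [-3, -2, 3].

w = [-3, -2, 3]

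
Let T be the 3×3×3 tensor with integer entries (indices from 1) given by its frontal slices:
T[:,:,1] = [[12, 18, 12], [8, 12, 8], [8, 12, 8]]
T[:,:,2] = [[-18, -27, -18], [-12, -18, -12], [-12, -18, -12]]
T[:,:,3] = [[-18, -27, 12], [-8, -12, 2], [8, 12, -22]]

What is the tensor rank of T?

2

Lower bound: the mode-3 unfolding of T (rows indexed by k, columns by (i,j) = (1,1), (1,2), (1,3), (2,1), (2,2), (2,3), (3,1), (3,2), (3,3)) is [[12, 18, 12, 8, 12, 8, 8, 12, 8], [-18, -27, -18, -12, -18, -12, -12, -18, -12], [-18, -27, 12, -8, -12, 2, 8, 12, -22]].
There the 2×2 minor on rows k ∈ {1, 3}, columns (i,j) ∈ {(1,1), (1,3)} is det [[12, 12], [-18, 12]] = 360 ≠ 0, so this unfolding has rank ≥ 2; CP rank is at least every unfolding rank, so rank(T) ≥ 2. (Flattening ranks never certify an upper bound on CP rank; for that we must actually write T with 2 rank-1 terms.)
Upper bound — finding two terms. Write S_k = T[:,:,k] for the frontal slices: S₁ = [[12, 18, 12], [8, 12, 8], [8, 12, 8]], S₂ = [[-18, -27, -18], [-12, -18, -12], [-12, -18, -12]], S₃ = [[-18, -27, 12], [-8, -12, 2], [8, 12, -22]].
If T = a₁ (x) b₁ (x) c₁ + a₂ (x) b₂ (x) c₂ then each S_k = c₁[k]·a₁b₁ᵀ + c₂[k]·a₂b₂ᵀ. S₁ and S₃ are linearly independent, so a₁b₁ᵀ and a₂b₂ᵀ must span the same plane of matrices: they are the rank-1 matrices of the form x·S₁ + y·S₃.
The 2×2 minor of x·S₁ + y·S₃ on rows {1,2}, columns {1,3} is −120·xy + 60·y² = (-60)·(2·x − y)(y), vanishing at (x:y) = (1:2) and (1:0).
M₁ = S₁ + 2·S₃ = [[-24, -36, 36], [-8, -12, 12], [24, 36, -36]] = (-4)·[3, 1, -3][2, 3, -3]ᵀ and M₂ = S₁ = [[12, 18, 12], [8, 12, 8], [8, 12, 8]] = 2·[3, 2, 2][2, 3, 2]ᵀ, so take a₁ = [3, 1, -3], b₁ = [2, 3, -3], a₂ = [3, 2, 2], b₂ = [2, 3, 2].
Each slice is an integer combination of E₁ = a₁b₁ᵀ and E₂ = a₂b₂ᵀ: S₁ = 2·E₂, S₂ = −3·E₂, S₃ = −2·E₁ − E₂; reading off coefficients, c₁ = [0, 0, -2] and c₂ = [2, -3, -1].
Hence T = [3, 1, -3] (x) [2, 3, -3] (x) [0, 0, -2] + [3, 2, 2] (x) [2, 3, 2] (x) [2, -3, -1], so rank(T) ≤ 2.
These bounds meet, so rank(T) = 2.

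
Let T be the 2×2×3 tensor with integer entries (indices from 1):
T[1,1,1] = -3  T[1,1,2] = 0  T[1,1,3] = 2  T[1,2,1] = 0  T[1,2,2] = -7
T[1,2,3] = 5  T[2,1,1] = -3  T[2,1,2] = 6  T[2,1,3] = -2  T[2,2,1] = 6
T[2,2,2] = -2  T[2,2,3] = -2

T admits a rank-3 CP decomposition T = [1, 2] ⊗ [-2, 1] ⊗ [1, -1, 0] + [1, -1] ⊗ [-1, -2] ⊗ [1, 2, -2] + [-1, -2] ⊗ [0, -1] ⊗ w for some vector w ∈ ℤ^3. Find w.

Subtract the known terms from T to get the rank-1 residual R = [-1, -2] ⊗ [0, -1] ⊗ w, so R[i,j,k] = a[i]·b[j]·w[k]. Pick indices with nonzero a[1]·b[2] = (-1)·(-1) = 1. Only the fibre through (1,2,·) is needed: R[1,2,:] = T[1,2,:] − Σₗ aₗ[1]bₗ[2]cₗ = [0, -7, 5] − (1)·(1)·[1, -1, 0] − (1)·(-2)·[1, 2, -2] = [1, -2, 1]. Then w[k] = R[1,2,k] / 1 for each k, giving w = [1, -2, 1] / 1 = [1, -2, 1].

w = [1, -2, 1]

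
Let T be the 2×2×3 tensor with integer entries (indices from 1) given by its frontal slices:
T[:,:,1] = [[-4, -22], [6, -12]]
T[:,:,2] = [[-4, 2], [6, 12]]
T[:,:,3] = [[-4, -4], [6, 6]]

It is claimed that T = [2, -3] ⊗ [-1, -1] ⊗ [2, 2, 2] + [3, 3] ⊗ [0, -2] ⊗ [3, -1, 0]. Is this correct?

Yes

Reconstruct entrywise from the claimed factors. For example, T[1,1,3] = -4 and Σₗ aₗ[1]bₗ[1]cₗ[3] = (2)·(-1)·(2) + (3)·(0)·(0) = -4; checking all 12 entries, every one matches. The claim holds.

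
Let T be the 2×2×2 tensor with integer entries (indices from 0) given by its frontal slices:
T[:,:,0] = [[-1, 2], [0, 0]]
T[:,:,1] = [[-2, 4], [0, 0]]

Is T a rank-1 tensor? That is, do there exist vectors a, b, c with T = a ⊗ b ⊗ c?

Yes

If T = a ⊗ b ⊗ c then every fibre of T is a multiple of the corresponding factor, so read the factors off the fibres through the nonzero entry T[0,0,0] = -1.
The mode-1 fibre T[:,0,0] = [-1, 0] gives a = (1, 0) (primitive direction); the mode-2 fibre T[0,:,0] = [-1, 2] gives b = (1, -2); then c[k] = T[0,0,k] / (a[0]·b[0]) = [-1, -2] / 1 = (-1, -2).
Expanding (1, 0) ⊗ (1, -2) ⊗ (-1, -2) reproduces all 8 entries of T, so T = (1, 0) ⊗ (1, -2) ⊗ (-1, -2) and rank(T) ≤ 1.
Equivalently every frontal slice T[:,:,k] is c[k] times the rank-1 matrix (1, 0) ⊗ (1, -2). So T has rank 1 (it is nonzero).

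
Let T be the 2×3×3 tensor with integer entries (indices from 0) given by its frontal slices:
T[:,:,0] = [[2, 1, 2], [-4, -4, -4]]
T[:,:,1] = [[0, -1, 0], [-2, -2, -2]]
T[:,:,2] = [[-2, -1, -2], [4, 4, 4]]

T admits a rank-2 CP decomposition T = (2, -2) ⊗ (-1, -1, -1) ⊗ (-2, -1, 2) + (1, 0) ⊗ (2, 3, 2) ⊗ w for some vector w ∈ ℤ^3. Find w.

Subtract the known terms from T to get the rank-1 residual R = (1, 0) ⊗ (2, 3, 2) ⊗ w, so R[i,j,k] = a[i]·b[j]·w[k]. Pick indices with nonzero a[0]·b[0] = (1)·(2) = 2. Only the fibre through (0,0,·) is needed: R[0,0,:] = T[0,0,:] − Σₗ aₗ[0]bₗ[0]cₗ = [2, 0, -2] − (2)·(-1)·(-2, -1, 2) = [-2, -2, 2]. Then w[k] = R[0,0,k] / 2 for each k, giving w = [-2, -2, 2] / 2 = (-1, -1, 1).

w = (-1, -1, 1)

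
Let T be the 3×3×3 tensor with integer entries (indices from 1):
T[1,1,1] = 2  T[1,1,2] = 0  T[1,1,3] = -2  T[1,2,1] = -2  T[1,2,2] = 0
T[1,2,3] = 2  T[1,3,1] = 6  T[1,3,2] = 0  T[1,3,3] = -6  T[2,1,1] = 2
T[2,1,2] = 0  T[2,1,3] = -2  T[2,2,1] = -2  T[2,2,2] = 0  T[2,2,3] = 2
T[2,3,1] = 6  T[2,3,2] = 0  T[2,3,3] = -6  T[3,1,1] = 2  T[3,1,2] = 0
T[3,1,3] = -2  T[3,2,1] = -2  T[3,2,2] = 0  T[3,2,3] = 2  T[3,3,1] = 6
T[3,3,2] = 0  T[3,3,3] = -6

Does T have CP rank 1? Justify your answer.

The mode-1 fibre T[:,1,1] = [2, 2, 2] gives a = [1, 1, 1] (primitive direction); the mode-2 fibre T[1,:,1] = [2, -2, 6] gives b = [1, -1, 3]; then c[k] = T[1,1,k] / (a[1]·b[1]) = [2, 0, -2] / 1 = [2, 0, -2].
Expanding [1, 1, 1] ⊗ [1, -1, 3] ⊗ [2, 0, -2] reproduces all 27 entries of T, so T = [1, 1, 1] ⊗ [1, -1, 3] ⊗ [2, 0, -2] and rank(T) ≤ 1.
Equivalently every frontal slice T[:,:,k] is c[k] times the rank-1 matrix [1, 1, 1] ⊗ [1, -1, 3]. So T has rank 1 (it is nonzero).

Yes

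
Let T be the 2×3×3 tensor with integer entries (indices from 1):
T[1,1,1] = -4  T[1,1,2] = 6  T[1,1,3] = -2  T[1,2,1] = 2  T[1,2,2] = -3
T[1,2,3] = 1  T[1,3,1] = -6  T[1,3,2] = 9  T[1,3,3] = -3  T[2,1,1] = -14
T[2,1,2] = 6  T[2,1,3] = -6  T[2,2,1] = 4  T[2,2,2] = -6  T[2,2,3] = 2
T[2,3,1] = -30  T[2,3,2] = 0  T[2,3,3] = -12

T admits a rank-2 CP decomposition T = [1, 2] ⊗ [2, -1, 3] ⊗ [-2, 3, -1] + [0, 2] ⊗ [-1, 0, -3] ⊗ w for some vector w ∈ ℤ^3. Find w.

w = [3, 3, 1]

Subtract the known terms from T to get the rank-1 residual R = [0, 2] ⊗ [-1, 0, -3] ⊗ w, so R[i,j,k] = a[i]·b[j]·w[k]. Pick indices with nonzero a[2]·b[1] = (2)·(-1) = -2. Only the fibre through (2,1,·) is needed: R[2,1,:] = T[2,1,:] − Σₗ aₗ[2]bₗ[1]cₗ = [-14, 6, -6] − (2)·(2)·[-2, 3, -1] = [-6, -6, -2]. Then w[k] = R[2,1,k] / -2 for each k, giving w = [-6, -6, -2] / -2 = [3, 3, 1].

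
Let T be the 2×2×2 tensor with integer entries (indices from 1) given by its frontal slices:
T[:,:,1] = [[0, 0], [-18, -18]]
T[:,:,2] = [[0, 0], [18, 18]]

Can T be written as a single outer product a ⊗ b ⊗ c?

If T = a ⊗ b ⊗ c then every fibre of T is a multiple of the corresponding factor, so read the factors off the fibres through the nonzero entry T[2,1,1] = -18.
The mode-1 fibre T[:,1,1] = [0, -18] gives a = [0, 1] (primitive direction); the mode-2 fibre T[2,:,1] = [-18, -18] gives b = [1, 1]; then c[k] = T[2,1,k] / (a[2]·b[1]) = [-18, 18] / 1 = [-18, 18].
Expanding [0, 1] ⊗ [1, 1] ⊗ [-18, 18] reproduces all 8 entries of T, so T = [0, 1] ⊗ [1, 1] ⊗ [-18, 18] and rank(T) ≤ 1.
Equivalently every frontal slice T[:,:,k] is c[k] times the rank-1 matrix [0, 1] ⊗ [1, 1]. So T has rank 1 (it is nonzero).

Yes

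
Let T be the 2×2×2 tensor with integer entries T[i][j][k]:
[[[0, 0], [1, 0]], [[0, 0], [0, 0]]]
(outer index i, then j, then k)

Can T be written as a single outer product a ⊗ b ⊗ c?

If T = a ⊗ b ⊗ c then every fibre of T is a multiple of the corresponding factor, so read the factors off the fibres through the nonzero entry T[0,1,0] = 1.
The mode-1 fibre T[:,1,0] = [1, 0] gives a = (1, 0) (primitive direction); the mode-2 fibre T[0,:,0] = [0, 1] gives b = (0, 1); then c[k] = T[0,1,k] / (a[0]·b[1]) = [1, 0] / 1 = (1, 0).
Expanding (1, 0) ⊗ (0, 1) ⊗ (1, 0) reproduces all 8 entries of T, so T = (1, 0) ⊗ (0, 1) ⊗ (1, 0) and rank(T) ≤ 1.
Equivalently every frontal slice T[:,:,k] is c[k] times the rank-1 matrix (1, 0) ⊗ (0, 1). So T has rank 1 (it is nonzero).

Yes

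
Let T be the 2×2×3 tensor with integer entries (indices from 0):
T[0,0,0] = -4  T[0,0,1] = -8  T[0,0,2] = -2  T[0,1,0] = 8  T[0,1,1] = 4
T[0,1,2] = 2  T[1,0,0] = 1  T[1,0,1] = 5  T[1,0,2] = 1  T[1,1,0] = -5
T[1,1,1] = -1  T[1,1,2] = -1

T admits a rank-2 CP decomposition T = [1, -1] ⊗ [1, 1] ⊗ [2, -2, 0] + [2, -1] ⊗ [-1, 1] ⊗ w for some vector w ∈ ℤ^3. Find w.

w = [3, 3, 1]

Subtract the known terms from T to get the rank-1 residual R = [2, -1] ⊗ [-1, 1] ⊗ w, so R[i,j,k] = a[i]·b[j]·w[k]. Pick indices with nonzero a[0]·b[0] = (2)·(-1) = -2. Only the fibre through (0,0,·) is needed: R[0,0,:] = T[0,0,:] − Σₗ aₗ[0]bₗ[0]cₗ = [-4, -8, -2] − (1)·(1)·[2, -2, 0] = [-6, -6, -2]. Then w[k] = R[0,0,k] / -2 for each k, giving w = [-6, -6, -2] / -2 = [3, 3, 1].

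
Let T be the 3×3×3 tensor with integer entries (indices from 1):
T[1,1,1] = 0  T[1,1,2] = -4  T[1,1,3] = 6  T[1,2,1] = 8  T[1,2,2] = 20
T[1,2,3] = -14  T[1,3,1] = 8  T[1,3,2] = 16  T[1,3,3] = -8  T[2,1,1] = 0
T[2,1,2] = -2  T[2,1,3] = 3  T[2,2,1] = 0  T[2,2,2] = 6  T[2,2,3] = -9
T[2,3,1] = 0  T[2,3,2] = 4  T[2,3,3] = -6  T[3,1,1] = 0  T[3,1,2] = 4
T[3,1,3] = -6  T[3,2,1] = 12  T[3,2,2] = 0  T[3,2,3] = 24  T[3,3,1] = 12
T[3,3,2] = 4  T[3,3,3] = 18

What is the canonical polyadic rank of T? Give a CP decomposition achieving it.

Lower bound: the mode-3 unfolding of T (rows indexed by k, columns by (i,j) = (1,1), (1,2), (1,3), (2,1), (2,2), (2,3), (3,1), (3,2), (3,3)) is [[0, 8, 8, 0, 0, 0, 0, 12, 12], [-4, 20, 16, -2, 6, 4, 4, 0, 4], [6, -14, -8, 3, -9, -6, -6, 24, 18]].
There the 2×2 minor on rows k ∈ {1, 2}, columns (i,j) ∈ {(1,1), (1,2)} is det [[0, 8], [-4, 20]] = 32 ≠ 0, so this unfolding has rank ≥ 2; CP rank is at least every unfolding rank, so rank(T) ≥ 2. (Flattening ranks never certify an upper bound on CP rank; for that we must actually write T with 2 rank-1 terms.)
Upper bound — finding two terms. Write S_k = T[:,:,k] for the frontal slices: S₁ = [[0, 8, 8], [0, 0, 0], [0, 12, 12]], S₂ = [[-4, 20, 16], [-2, 6, 4], [4, 0, 4]], S₃ = [[6, -14, -8], [3, -9, -6], [-6, 24, 18]].
If T = a₁ ⊗ b₁ ⊗ c₁ + a₂ ⊗ b₂ ⊗ c₂ then each S_k = c₁[k]·a₁b₁ᵀ + c₂[k]·a₂b₂ᵀ. S₁ and S₂ are linearly independent, so a₁b₁ᵀ and a₂b₂ᵀ must span the same plane of matrices: they are the rank-1 matrices of the form x·S₁ + y·S₂.
The 2×2 minor of x·S₁ + y·S₂ on rows {1,2}, columns {1,2} is 16·xy + 16·y² = 16·(y)(x + y), vanishing at (x:y) = (1:0) and (1:-1).
M₁ = S₁ = [[0, 8, 8], [0, 0, 0], [0, 12, 12]] = 4·[2, 0, 3][0, 1, 1]ᵀ and M₂ = S₁ − S₂ = [[4, -12, -8], [2, -6, -4], [-4, 12, 8]] = 2·[2, 1, -2][1, -3, -2]ᵀ, so take a₁ = [2, 0, 3], b₁ = [0, 1, 1], a₂ = [2, 1, -2], b₂ = [1, -3, -2].
Each slice is an integer combination of E₁ = a₁b₁ᵀ and E₂ = a₂b₂ᵀ: S₁ = 4·E₁, S₂ = 4·E₁ − 2·E₂, S₃ = 2·E₁ + 3·E₂; reading off coefficients, c₁ = [4, 4, 2] and c₂ = [0, -2, 3].
Hence T = [2, 0, 3] ⊗ [0, 1, 1] ⊗ [4, 4, 2] + [2, 1, -2] ⊗ [1, -3, -2] ⊗ [0, -2, 3], so rank(T) ≤ 2.
These bounds meet, so rank(T) = 2.

rank(T) = 2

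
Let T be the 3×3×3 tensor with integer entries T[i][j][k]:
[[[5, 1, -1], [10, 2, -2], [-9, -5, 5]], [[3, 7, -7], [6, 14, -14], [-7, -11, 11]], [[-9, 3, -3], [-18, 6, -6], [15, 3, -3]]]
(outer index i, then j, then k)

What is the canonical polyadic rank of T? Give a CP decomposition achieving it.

Lower bound: the mode-1 unfolding of T (rows indexed by i, columns by (j,k) = (0,0), (0,1), (0,2), (1,0), (1,1), (1,2), (2,0), (2,1), (2,2)) is [[5, 1, -1, 10, 2, -2, -9, -5, 5], [3, 7, -7, 6, 14, -14, -7, -11, 11], [-9, 3, -3, -18, 6, -6, 15, 3, -3]].
There the 2×2 minor on rows i ∈ {0, 1}, columns (j,k) ∈ {(0,0), (0,1)} is det [[5, 1], [3, 7]] = 32 ≠ 0, so this unfolding has rank ≥ 2; CP rank is at least every unfolding rank, so rank(T) ≥ 2. (This is only a lower bound: in general the CP rank may exceed every unfolding rank, so we still need to exhibit 2 rank-1 terms summing to T.)
Upper bound — finding two terms. Write S_k = T[:,:,k] for the frontal slices: S₀ = [[5, 10, -9], [3, 6, -7], [-9, -18, 15]], S₁ = [[1, 2, -5], [7, 14, -11], [3, 6, 3]], S₂ = [[-1, -2, 5], [-7, -14, 11], [-3, -6, -3]].
If T = a₁ ⊗ b₁ ⊗ c₁ + a₂ ⊗ b₂ ⊗ c₂ then each S_k = c₁[k]·a₁b₁ᵀ + c₂[k]·a₂b₂ᵀ. S₀ and S₁ are linearly independent, so a₁b₁ᵀ and a₂b₂ᵀ must span the same plane of matrices: they are the rank-1 matrices of the form x·S₀ + y·S₁.
The 2×2 minor of x·S₀ + y·S₁ on rows {0,1}, columns {0,2} is −8·x² + 16·xy + 24·y² = (-8)·(x − 3·y)(x + y), vanishing at (x:y) = (3:1) and (1:-1).
M₁ = 3·S₀ + S₁ = [[16, 32, -32], [16, 32, -32], [-24, -48, 48]] = 8·(2, 2, -3)(1, 2, -2)ᵀ and M₂ = S₀ − S₁ = [[4, 8, -4], [-4, -8, 4], [-12, -24, 12]] = 4·(1, -1, -3)(1, 2, -1)ᵀ, so take a₁ = (2, 2, -3), b₁ = (1, 2, -2), a₂ = (1, -1, -3), b₂ = (1, 2, -1).
Each slice is an integer combination of E₁ = a₁b₁ᵀ and E₂ = a₂b₂ᵀ: S₀ = 2·E₁ + E₂, S₁ = 2·E₁ − 3·E₂, S₂ = −2·E₁ + 3·E₂; reading off coefficients, c₁ = (2, 2, -2) and c₂ = (1, -3, 3).
Hence T = (2, 2, -3) ⊗ (1, 2, -2) ⊗ (2, 2, -2) + (1, -1, -3) ⊗ (1, 2, -1) ⊗ (1, -3, 3), so rank(T) ≤ 2.
These bounds meet, so rank(T) = 2.
Check entry T[2,0,0] = -9: (-3)·(1)·(2) + (-3)·(1)·(1) = -9.

rank(T) = 2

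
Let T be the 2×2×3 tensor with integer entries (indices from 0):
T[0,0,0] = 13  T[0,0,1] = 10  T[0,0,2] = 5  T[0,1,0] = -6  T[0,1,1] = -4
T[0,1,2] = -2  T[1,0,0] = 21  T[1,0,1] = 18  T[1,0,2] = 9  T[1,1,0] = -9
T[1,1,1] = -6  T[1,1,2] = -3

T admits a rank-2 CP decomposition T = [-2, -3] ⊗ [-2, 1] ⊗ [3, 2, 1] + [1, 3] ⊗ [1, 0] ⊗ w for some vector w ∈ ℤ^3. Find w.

w = [1, 2, 1]

Subtract the known terms from T to get the rank-1 residual R = [1, 3] ⊗ [1, 0] ⊗ w, so R[i,j,k] = a[i]·b[j]·w[k]. Pick indices with nonzero a[0]·b[0] = (1)·(1) = 1. Only the fibre through (0,0,·) is needed: R[0,0,:] = T[0,0,:] − Σₗ aₗ[0]bₗ[0]cₗ = [13, 10, 5] − (-2)·(-2)·[3, 2, 1] = [1, 2, 1]. Then w[k] = R[0,0,k] / 1 for each k, giving w = [1, 2, 1] / 1 = [1, 2, 1].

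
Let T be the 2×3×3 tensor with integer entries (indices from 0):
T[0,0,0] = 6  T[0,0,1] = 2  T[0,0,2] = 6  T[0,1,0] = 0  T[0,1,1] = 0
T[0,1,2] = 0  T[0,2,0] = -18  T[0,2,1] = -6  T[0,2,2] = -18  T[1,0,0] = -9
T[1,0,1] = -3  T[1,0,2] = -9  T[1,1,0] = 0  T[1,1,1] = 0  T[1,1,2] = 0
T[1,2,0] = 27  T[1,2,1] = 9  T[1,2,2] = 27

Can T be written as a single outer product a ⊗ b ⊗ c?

If T = a ⊗ b ⊗ c then every fibre of T is a multiple of the corresponding factor, so read the factors off the fibres through the nonzero entry T[0,0,0] = 6.
The mode-1 fibre T[:,0,0] = [6, -9] gives a = [2, -3] (primitive direction); the mode-2 fibre T[0,:,0] = [6, 0, -18] gives b = [1, 0, -3]; then c[k] = T[0,0,k] / (a[0]·b[0]) = [6, 2, 6] / 2 = [3, 1, 3].
Expanding [2, -3] ⊗ [1, 0, -3] ⊗ [3, 1, 3] reproduces all 18 entries of T, so T = [2, -3] ⊗ [1, 0, -3] ⊗ [3, 1, 3] and rank(T) ≤ 1.
Equivalently every frontal slice T[:,:,k] is c[k] times the rank-1 matrix [2, -3] ⊗ [1, 0, -3]. So T has rank 1 (it is nonzero).

Yes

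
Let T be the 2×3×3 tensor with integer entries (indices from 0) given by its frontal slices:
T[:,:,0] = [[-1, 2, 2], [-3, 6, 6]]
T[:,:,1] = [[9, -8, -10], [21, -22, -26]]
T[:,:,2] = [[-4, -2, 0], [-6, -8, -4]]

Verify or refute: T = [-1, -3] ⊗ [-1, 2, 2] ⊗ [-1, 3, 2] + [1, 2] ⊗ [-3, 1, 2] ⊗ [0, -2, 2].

Yes

Reconstruct entrywise from the claimed factors. For example, T[0,1,2] = -2 and Σₗ aₗ[0]bₗ[1]cₗ[2] = (-1)·(2)·(2) + (1)·(1)·(2) = -2; checking all 18 entries, every one matches. The claim holds.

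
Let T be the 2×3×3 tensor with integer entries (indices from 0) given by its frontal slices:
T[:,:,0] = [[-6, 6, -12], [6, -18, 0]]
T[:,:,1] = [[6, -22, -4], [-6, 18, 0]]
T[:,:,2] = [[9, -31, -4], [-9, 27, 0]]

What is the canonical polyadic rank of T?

Lower bound: the mode-1 unfolding of T (rows indexed by i, columns by (j,k) = (0,0), (0,1), (0,2), (1,0), (1,1), (1,2), (2,0), (2,1), (2,2)) is [[-6, 6, 9, 6, -22, -31, -12, -4, -4], [6, -6, -9, -18, 18, 27, 0, 0, 0]].
There the 2×2 minor on rows i ∈ {0, 1}, columns (j,k) ∈ {(0,0), (1,0)} is det [[-6, 6], [6, -18]] = 72 ≠ 0, so this unfolding has rank ≥ 2; CP rank is at least every unfolding rank, so rank(T) ≥ 2. (Flattening ranks never certify an upper bound on CP rank; for that we must actually write T with 2 rank-1 terms.)
Upper bound — finding two terms. Write S_k = T[:,:,k] for the frontal slices: S₀ = [[-6, 6, -12], [6, -18, 0]], S₁ = [[6, -22, -4], [-6, 18, 0]], S₂ = [[9, -31, -4], [-9, 27, 0]].
If T = a₁ ⊗ b₁ ⊗ c₁ + a₂ ⊗ b₂ ⊗ c₂ then each S_k = c₁[k]·a₁b₁ᵀ + c₂[k]·a₂b₂ᵀ. S₀ and S₁ are linearly independent, so a₁b₁ᵀ and a₂b₂ᵀ must span the same plane of matrices: they are the rank-1 matrices of the form x·S₀ + y·S₁.
The 2×2 minor of x·S₀ + y·S₁ on rows {0,1}, columns {0,1} is 72·x² − 48·xy − 24·y² = 24·(x − y)(3·x + y), vanishing at (x:y) = (1:1) and (1:-3).
M₁ = S₀ + S₁ = [[0, -16, -16], [0, 0, 0]] = (-16)·[1, 0][0, 1, 1]ᵀ and M₂ = S₀ − 3·S₁ = [[-24, 72, 0], [24, -72, 0]] = (-24)·[1, -1][1, -3, 0]ᵀ, so take a₁ = [1, 0], b₁ = [0, 1, 1], a₂ = [1, -1], b₂ = [1, -3, 0].
Each slice is an integer combination of E₁ = a₁b₁ᵀ and E₂ = a₂b₂ᵀ: S₀ = −12·E₁ − 6·E₂, S₁ = −4·E₁ + 6·E₂, S₂ = −4·E₁ + 9·E₂; reading off coefficients, c₁ = [-12, -4, -4] and c₂ = [-6, 6, 9].
Hence T = [1, 0] ⊗ [0, 1, 1] ⊗ [-12, -4, -4] + [1, -1] ⊗ [1, -3, 0] ⊗ [-6, 6, 9], so rank(T) ≤ 2.
These bounds meet, so rank(T) = 2.
Check entry T[0,2,2] = -4: (1)·(1)·(-4) + (1)·(0)·(9) = -4.

2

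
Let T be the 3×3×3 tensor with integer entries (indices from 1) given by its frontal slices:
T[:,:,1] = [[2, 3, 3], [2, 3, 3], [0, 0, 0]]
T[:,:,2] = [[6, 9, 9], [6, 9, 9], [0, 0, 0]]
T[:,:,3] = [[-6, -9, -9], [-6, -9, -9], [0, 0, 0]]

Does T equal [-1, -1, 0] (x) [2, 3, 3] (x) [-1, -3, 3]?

Yes

Reconstruct entrywise from the claimed factors. For example, T[3,2,2] = 0 and Σₗ aₗ[3]bₗ[2]cₗ[2] = (0)·(3)·(-3) = 0; checking all 27 entries, every one matches. The claim holds.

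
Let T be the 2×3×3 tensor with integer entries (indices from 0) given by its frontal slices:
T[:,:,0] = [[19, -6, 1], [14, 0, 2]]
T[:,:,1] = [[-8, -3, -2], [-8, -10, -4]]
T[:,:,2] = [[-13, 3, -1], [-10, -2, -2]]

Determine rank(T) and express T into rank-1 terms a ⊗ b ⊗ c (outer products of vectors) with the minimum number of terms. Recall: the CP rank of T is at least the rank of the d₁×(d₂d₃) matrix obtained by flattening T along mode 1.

Lower bound: in the mode-3 unfolding of T (rows indexed by k, columns by (i,j)) the 2×2 minor on rows k ∈ {0, 1}, columns (i,j) ∈ {(0,0), (0,1)} is det [[19, -6], [-8, -3]] = -105 ≠ 0, so that unfolding has rank ≥ 2 and hence rank(T) ≥ 2 (CP rank is at least every unfolding rank, though it can be larger).
Upper bound: with S_k = T[:,:,k], the two rank-1 terms a₁b₁ᵀ, a₂b₂ᵀ are the rank-1 members of the pencil x·S₀ + y·S₁.
The 2×2 minor of x·S₀ + y·S₁ on rows {0,1}, columns {0,1} is 84·x² − 196·xy + 56·y² = 28·(x − 2·y)(3·x − y), vanishing at (x:y) = (2:1) and (1:3).
M₁ = 2·S₀ + S₁ = [[30, -15, 0], [20, -10, 0]] = 5·(3, 2)(2, -1, 0)ᵀ and M₂ = S₀ + 3·S₁ = [[-5, -15, -5], [-10, -30, -10]] = (-5)·(1, 2)(1, 3, 1)ᵀ, so take a₁ = (3, 2), b₁ = (2, -1, 0), a₂ = (1, 2), b₂ = (1, 3, 1).
Each slice is an integer combination of E₁ = a₁b₁ᵀ and E₂ = a₂b₂ᵀ: S₀ = 3·E₁ + E₂, S₁ = −E₁ − 2·E₂, S₂ = −2·E₁ − E₂; reading off coefficients, c₁ = (3, -1, -2) and c₂ = (1, -2, -1).
Hence T = (3, 2) ⊗ (2, -1, 0) ⊗ (3, -1, -2) + (1, 2) ⊗ (1, 3, 1) ⊗ (1, -2, -1), so rank(T) ≤ 2.
These bounds meet, so rank(T) = 2.

rank(T) = 2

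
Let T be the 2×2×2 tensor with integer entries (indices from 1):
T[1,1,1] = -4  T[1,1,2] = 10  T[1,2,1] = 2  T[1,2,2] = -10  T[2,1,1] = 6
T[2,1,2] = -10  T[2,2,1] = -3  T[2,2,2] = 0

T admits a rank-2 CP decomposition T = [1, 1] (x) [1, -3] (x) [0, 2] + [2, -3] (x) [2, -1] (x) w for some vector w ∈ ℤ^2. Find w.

w = [-1, 2]

Subtract the known terms from T to get the rank-1 residual R = [2, -3] (x) [2, -1] (x) w, so R[i,j,k] = a[i]·b[j]·w[k]. Pick indices with nonzero a[1]·b[1] = (2)·(2) = 4. Only the fibre through (1,1,·) is needed: R[1,1,:] = T[1,1,:] − Σₗ aₗ[1]bₗ[1]cₗ = [-4, 10] − (1)·(1)·[0, 2] = [-4, 8]. Then w[k] = R[1,1,k] / 4 for each k, giving w = [-4, 8] / 4 = [-1, 2].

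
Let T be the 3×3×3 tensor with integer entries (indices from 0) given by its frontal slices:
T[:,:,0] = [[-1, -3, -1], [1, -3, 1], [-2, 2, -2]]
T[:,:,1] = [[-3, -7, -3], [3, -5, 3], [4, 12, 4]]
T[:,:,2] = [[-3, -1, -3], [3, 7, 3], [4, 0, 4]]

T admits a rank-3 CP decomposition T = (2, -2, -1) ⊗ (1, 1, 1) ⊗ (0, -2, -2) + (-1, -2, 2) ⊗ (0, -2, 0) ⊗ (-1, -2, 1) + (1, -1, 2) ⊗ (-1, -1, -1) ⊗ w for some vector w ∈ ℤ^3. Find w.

Subtract the known terms from T to get the rank-1 residual R = (1, -1, 2) ⊗ (-1, -1, -1) ⊗ w, so R[i,j,k] = a[i]·b[j]·w[k]. Pick indices with nonzero a[0]·b[0] = (1)·(-1) = -1. Only the fibre through (0,0,·) is needed: R[0,0,:] = T[0,0,:] − Σₗ aₗ[0]bₗ[0]cₗ = [-1, -3, -3] − (2)·(1)·(0, -2, -2) − (-1)·(0)·(-1, -2, 1) = [-1, 1, 1]. Then w[k] = R[0,0,k] / -1 for each k, giving w = [-1, 1, 1] / -1 = (1, -1, -1).

w = (1, -1, -1)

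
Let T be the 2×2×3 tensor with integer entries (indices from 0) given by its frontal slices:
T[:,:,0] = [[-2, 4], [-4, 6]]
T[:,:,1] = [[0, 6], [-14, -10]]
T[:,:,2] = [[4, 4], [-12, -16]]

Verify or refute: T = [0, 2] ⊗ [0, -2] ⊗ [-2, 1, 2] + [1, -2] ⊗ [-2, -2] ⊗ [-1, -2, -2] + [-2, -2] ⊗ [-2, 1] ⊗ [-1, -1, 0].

No

Reconstruct entry (1,0,0) from the claimed factors: Σₗ aₗ[1]bₗ[0]cₗ[0] = (2)·(0)·(-2) + (-2)·(-2)·(-1) + (-2)·(-2)·(-1) = -8, but T[1,0,0] = -4. The claim is false.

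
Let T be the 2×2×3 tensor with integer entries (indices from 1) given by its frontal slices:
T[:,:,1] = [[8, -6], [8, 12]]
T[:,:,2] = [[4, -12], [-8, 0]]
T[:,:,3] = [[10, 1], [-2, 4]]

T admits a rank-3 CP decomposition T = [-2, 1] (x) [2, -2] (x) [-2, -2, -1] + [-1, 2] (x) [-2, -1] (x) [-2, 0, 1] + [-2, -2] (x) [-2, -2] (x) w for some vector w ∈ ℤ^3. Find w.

Subtract the known terms from T to get the rank-1 residual R = [-2, -2] (x) [-2, -2] (x) w, so R[i,j,k] = a[i]·b[j]·w[k]. Pick indices with nonzero a[1]·b[1] = (-2)·(-2) = 4. Only the fibre through (1,1,·) is needed: R[1,1,:] = T[1,1,:] − Σₗ aₗ[1]bₗ[1]cₗ = [8, 4, 10] − (-2)·(2)·[-2, -2, -1] − (-1)·(-2)·[-2, 0, 1] = [4, -4, 4]. Then w[k] = R[1,1,k] / 4 for each k, giving w = [4, -4, 4] / 4 = [1, -1, 1].

w = [1, -1, 1]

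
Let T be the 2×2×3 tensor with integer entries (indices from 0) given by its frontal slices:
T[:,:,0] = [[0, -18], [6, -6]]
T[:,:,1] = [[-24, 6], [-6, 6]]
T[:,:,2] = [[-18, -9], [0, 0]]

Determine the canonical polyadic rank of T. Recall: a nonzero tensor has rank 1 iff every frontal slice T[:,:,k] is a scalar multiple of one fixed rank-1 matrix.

2

Lower bound: in the mode-1 unfolding of T (rows indexed by i, columns by (j,k)) the 2×2 minor on rows i ∈ {0, 1}, columns (j,k) ∈ {(0,0), (0,1)} is det [[0, -24], [6, -6]] = 144 ≠ 0, so that unfolding has rank ≥ 2 and hence rank(T) ≥ 2 (CP rank is at least every unfolding rank, though it can be larger).
Upper bound: with S_k = T[:,:,k], the two rank-1 terms a₁b₁ᵀ, a₂b₂ᵀ are the rank-1 members of the pencil x·S₀ + y·S₁.
det(x·S₀ + y·S₁) is 108·x² − 108·y² = 108·(x − y)(x + y), vanishing at (x:y) = (1:1) and (1:-1).
M₁ = S₀ + S₁ = [[-24, -12], [0, 0]] = (-12)·[1, 0][2, 1]ᵀ and M₂ = S₀ − S₁ = [[24, -24], [12, -12]] = 12·[2, 1][1, -1]ᵀ, so take a₁ = [1, 0], b₁ = [2, 1], a₂ = [2, 1], b₂ = [1, -1].
Each slice is an integer combination of E₁ = a₁b₁ᵀ and E₂ = a₂b₂ᵀ: S₀ = −6·E₁ + 6·E₂, S₁ = −6·E₁ − 6·E₂, S₂ = −9·E₁; reading off coefficients, c₁ = [-6, -6, -9] and c₂ = [6, -6, 0].
Hence T = [1, 0] ⊗ [2, 1] ⊗ [-6, -6, -9] + [2, 1] ⊗ [1, -1] ⊗ [6, -6, 0], so rank(T) ≤ 2.
These bounds meet, so rank(T) = 2.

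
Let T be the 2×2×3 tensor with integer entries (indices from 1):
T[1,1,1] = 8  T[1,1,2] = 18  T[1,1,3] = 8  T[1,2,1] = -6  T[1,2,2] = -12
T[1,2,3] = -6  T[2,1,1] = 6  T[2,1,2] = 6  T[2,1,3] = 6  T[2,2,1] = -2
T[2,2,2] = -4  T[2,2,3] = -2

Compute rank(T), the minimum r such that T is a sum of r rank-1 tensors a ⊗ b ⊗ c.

Lower bound: the mode-2 unfolding of T (rows indexed by j, columns by (i,k) = (1,1), (1,2), (1,3), (2,1), (2,2), (2,3)) is [[8, 18, 8, 6, 6, 6], [-6, -12, -6, -2, -4, -2]].
There the 2×2 minor on rows j ∈ {1, 2}, columns (i,k) ∈ {(1,1), (1,2)} is det [[8, 18], [-6, -12]] = 12 ≠ 0, so this unfolding has rank ≥ 2; CP rank is at least every unfolding rank, so rank(T) ≥ 2. (Flattening ranks never certify an upper bound on CP rank; for that we must actually write T with 2 rank-1 terms.)
Upper bound — finding two terms. Write S_k = T[:,:,k] for the frontal slices: S₁ = [[8, -6], [6, -2]], S₂ = [[18, -12], [6, -4]], S₃ = [[8, -6], [6, -2]].
If T = a₁ ⊗ b₁ ⊗ c₁ + a₂ ⊗ b₂ ⊗ c₂ then each S_k = c₁[k]·a₁b₁ᵀ + c₂[k]·a₂b₂ᵀ. S₁ and S₂ are linearly independent, so a₁b₁ᵀ and a₂b₂ᵀ must span the same plane of matrices: they are the rank-1 matrices of the form x·S₁ + y·S₂.
det(x·S₁ + y·S₂) is 20·x² + 40·xy = 20·(x + 2·y)(x), vanishing at (x:y) = (2:-1) and (0:1).
M₁ = 2·S₁ − S₂ = [[-2, 0], [6, 0]] = (-2)·(1, -3)(1, 0)ᵀ and M₂ = S₂ = [[18, -12], [6, -4]] = 2·(3, 1)(3, -2)ᵀ, so take a₁ = (1, -3), b₁ = (1, 0), a₂ = (3, 1), b₂ = (3, -2).
Each slice is an integer combination of E₁ = a₁b₁ᵀ and E₂ = a₂b₂ᵀ: S₁ = −E₁ + E₂, S₂ = 2·E₂, S₃ = −E₁ + E₂; reading off coefficients, c₁ = (-1, 0, -1) and c₂ = (1, 2, 1).
Hence T = (1, -3) ⊗ (1, 0) ⊗ (-1, 0, -1) + (3, 1) ⊗ (3, -2) ⊗ (1, 2, 1), so rank(T) ≤ 2.
These bounds meet, so rank(T) = 2.

2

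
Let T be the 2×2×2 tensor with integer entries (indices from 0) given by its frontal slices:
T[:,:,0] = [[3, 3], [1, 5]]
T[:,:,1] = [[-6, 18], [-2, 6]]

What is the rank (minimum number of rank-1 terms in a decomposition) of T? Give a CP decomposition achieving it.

rank(T) = 2

Lower bound: in the mode-3 unfolding of T (rows indexed by k, columns by (i,j)) the 2×2 minor on rows k ∈ {0, 1}, columns (i,j) ∈ {(0,0), (0,1)} is det [[3, 3], [-6, 18]] = 72 ≠ 0, so that unfolding has rank ≥ 2 and hence rank(T) ≥ 2 (CP rank is at least every unfolding rank, though it can be larger).
Upper bound: with S_k = T[:,:,k], the two rank-1 terms a₁b₁ᵀ, a₂b₂ᵀ are the rank-1 members of the pencil x·S₀ + y·S₁.
det(x·S₀ + y·S₁) is 12·x² − 24·xy = 12·(x − 2·y)(x), vanishing at (x:y) = (2:1) and (0:1).
M₁ = 2·S₀ + S₁ = [[0, 24], [0, 16]] = 8·[3, 2][0, 1]ᵀ and M₂ = S₁ = [[-6, 18], [-2, 6]] = (-2)·[3, 1][1, -3]ᵀ, so take a₁ = [3, 2], b₁ = [0, 1], a₂ = [3, 1], b₂ = [1, -3].
Each slice is an integer combination of E₁ = a₁b₁ᵀ and E₂ = a₂b₂ᵀ: S₀ = 4·E₁ + E₂, S₁ = −2·E₂; reading off coefficients, c₁ = [4, 0] and c₂ = [1, -2].
Hence T = [3, 2] (x) [0, 1] (x) [4, 0] + [3, 1] (x) [1, -3] (x) [1, -2], so rank(T) ≤ 2.
These bounds meet, so rank(T) = 2.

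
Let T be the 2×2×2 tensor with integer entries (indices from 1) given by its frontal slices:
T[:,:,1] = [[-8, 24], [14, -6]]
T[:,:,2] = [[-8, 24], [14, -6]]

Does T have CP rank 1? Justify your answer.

No

The mode-1 unfolding of T (rows indexed by i, columns by (j,k) = (1,1), (1,2), (2,1), (2,2)) is [[-8, -8, 24, 24], [14, 14, -6, -6]].
There the 2×2 minor on rows i ∈ {1, 2}, columns (j,k) ∈ {(1,1), (2,1)} is det [[-8, 24], [14, -6]] = -288 ≠ 0, so this unfolding has rank ≥ 2; CP rank is at least every unfolding rank, so rank(T) ≥ 2.
In particular rank(T) ≥ 2 > 1, so T is not rank-1.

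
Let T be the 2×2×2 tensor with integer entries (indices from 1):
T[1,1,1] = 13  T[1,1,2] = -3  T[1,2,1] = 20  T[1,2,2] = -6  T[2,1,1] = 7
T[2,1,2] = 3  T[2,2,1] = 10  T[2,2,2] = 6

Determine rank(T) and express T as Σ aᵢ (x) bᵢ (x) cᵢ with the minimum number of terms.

Lower bound: in the mode-3 unfolding of T (rows indexed by k, columns by (i,j)) the 2×2 minor on rows k ∈ {1, 2}, columns (i,j) ∈ {(1,1), (1,2)} is det [[13, 20], [-3, -6]] = -18 ≠ 0, so that unfolding has rank ≥ 2 and hence rank(T) ≥ 2 (CP rank is at least every unfolding rank, though it can be larger).
Upper bound: with S_k = T[:,:,k], the two rank-1 terms a₁b₁ᵀ, a₂b₂ᵀ are the rank-1 members of the pencil x·S₁ + y·S₂.
det(x·S₁ + y·S₂) is −10·x² + 30·xy = (-10)·(x − 3·y)(x), vanishing at (x:y) = (3:1) and (0:1).
M₁ = 3·S₁ + S₂ = [[36, 54], [24, 36]] = 6·(3, 2)(2, 3)ᵀ and M₂ = S₂ = [[-3, -6], [3, 6]] = (-3)·(1, -1)(1, 2)ᵀ, so take a₁ = (3, 2), b₁ = (2, 3), a₂ = (1, -1), b₂ = (1, 2).
Each slice is an integer combination of E₁ = a₁b₁ᵀ and E₂ = a₂b₂ᵀ: S₁ = 2·E₁ + E₂, S₂ = −3·E₂; reading off coefficients, c₁ = (2, 0) and c₂ = (1, -3).
Hence T = (3, 2) (x) (2, 3) (x) (2, 0) + (1, -1) (x) (1, 2) (x) (1, -3), so rank(T) ≤ 2.
These bounds meet, so rank(T) = 2.

rank(T) = 2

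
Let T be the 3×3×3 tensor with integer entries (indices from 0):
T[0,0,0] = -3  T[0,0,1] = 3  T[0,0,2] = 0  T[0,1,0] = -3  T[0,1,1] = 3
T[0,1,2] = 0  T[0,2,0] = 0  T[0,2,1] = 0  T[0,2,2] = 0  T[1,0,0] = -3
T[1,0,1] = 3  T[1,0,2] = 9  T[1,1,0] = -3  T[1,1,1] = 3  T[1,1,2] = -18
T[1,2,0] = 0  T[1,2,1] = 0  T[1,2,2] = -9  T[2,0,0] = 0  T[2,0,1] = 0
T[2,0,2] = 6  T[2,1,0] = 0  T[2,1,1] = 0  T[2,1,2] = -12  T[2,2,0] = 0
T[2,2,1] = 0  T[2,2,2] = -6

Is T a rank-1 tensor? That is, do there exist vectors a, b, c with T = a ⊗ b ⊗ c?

No

The mode-2 unfolding of T (rows indexed by j, columns by (i,k) = (0,0), (0,1), (0,2), (1,0), (1,1), (1,2), (2,0), (2,1), (2,2)) is [[-3, 3, 0, -3, 3, 9, 0, 0, 6], [-3, 3, 0, -3, 3, -18, 0, 0, -12], [0, 0, 0, 0, 0, -9, 0, 0, -6]].
There the 2×2 minor on rows j ∈ {0, 1}, columns (i,k) ∈ {(0,0), (1,2)} is det [[-3, 9], [-3, -18]] = 81 ≠ 0, so this unfolding has rank ≥ 2; CP rank is at least every unfolding rank, so rank(T) ≥ 2.
In particular rank(T) ≥ 2 > 1, so T is not rank-1.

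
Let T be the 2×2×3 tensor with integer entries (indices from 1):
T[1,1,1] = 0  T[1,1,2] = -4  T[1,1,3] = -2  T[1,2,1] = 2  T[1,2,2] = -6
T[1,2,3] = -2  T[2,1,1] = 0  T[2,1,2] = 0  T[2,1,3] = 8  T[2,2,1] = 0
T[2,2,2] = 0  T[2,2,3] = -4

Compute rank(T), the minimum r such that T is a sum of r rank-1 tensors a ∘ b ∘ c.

Lower bound: in the mode-3 unfolding of T (rows indexed by k, columns by (i,j)) the 3×3 minor on rows k ∈ {1, 2, 3}, columns (i,j) ∈ {(1,1), (1,2), (2,1)} is det [[0, 2, 0], [-4, -6, 0], [-2, -2, 8]] = 64 ≠ 0, so that unfolding has rank ≥ 3 and hence rank(T) ≥ 3 (CP rank is at least every unfolding rank, though it can be larger).
Upper bound: T is a sum of 3 rank-1 terms, T = [0, 1] ∘ [2, -1] ∘ [0, 0, 4] + [1, 0] ∘ [0, 1] ∘ [2, 2, 2] + [1, 0] ∘ [1, 2] ∘ [0, -4, -2] (written with every a and b primitive with positive leading entry and the scale carried by c; CP decompositions are not unique, and this one is verified by expanding entrywise), so rank(T) ≤ 3.
These bounds meet, so rank(T) = 3.

3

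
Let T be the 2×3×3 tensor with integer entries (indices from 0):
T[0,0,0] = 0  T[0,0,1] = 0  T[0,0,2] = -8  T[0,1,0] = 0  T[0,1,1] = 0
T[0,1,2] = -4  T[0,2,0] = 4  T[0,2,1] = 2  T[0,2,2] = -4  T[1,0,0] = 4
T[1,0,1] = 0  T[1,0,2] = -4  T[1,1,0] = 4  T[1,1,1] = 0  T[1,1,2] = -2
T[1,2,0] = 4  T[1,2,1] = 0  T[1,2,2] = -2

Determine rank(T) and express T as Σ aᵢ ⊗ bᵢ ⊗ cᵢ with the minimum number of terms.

rank(T) = 3

Lower bound: the mode-2 unfolding of T (rows indexed by j, columns by (i,k) = (0,0), (0,1), (0,2), (1,0), (1,1), (1,2)) is [[0, 0, -8, 4, 0, -4], [0, 0, -4, 4, 0, -2], [4, 2, -4, 4, 0, -2]].
There the 3×3 minor on rows j ∈ {0, 1, 2}, columns (i,k) ∈ {(0,0), (0,2), (1,0)} is det [[0, -8, 4], [0, -4, 4], [4, -4, 4]] = -64 ≠ 0, so this unfolding has rank ≥ 3; CP rank is at least every unfolding rank, so rank(T) ≥ 3. (This is only a lower bound: in general the CP rank may exceed every unfolding rank, so we still need to exhibit 3 rank-1 terms summing to T.)
Upper bound: T is a sum of 3 rank-1 terms, T = [0, 1] ⊗ [1, 1, 1] ⊗ [4, 0, 0] + [1, 0] ⊗ [0, 0, 1] ⊗ [4, 2, 0] + [2, 1] ⊗ [2, 1, 1] ⊗ [0, 0, -2] (one valid choice — decompositions are not unique — normalised so each a, b is primitive with positive first nonzero entry; check it by expanding all entries), so rank(T) ≤ 3.
These bounds meet, so rank(T) = 3.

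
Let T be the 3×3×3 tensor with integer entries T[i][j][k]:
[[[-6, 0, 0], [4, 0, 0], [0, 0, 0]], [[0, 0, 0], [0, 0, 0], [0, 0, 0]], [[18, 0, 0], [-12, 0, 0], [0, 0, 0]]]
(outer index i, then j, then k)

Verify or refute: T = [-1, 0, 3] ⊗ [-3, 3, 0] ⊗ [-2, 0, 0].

No

Reconstruct entry (0,1,0) from the claimed factors: Σₗ aₗ[0]bₗ[1]cₗ[0] = (-1)·(3)·(-2) = 6, but T[0,1,0] = 4. The claim is false.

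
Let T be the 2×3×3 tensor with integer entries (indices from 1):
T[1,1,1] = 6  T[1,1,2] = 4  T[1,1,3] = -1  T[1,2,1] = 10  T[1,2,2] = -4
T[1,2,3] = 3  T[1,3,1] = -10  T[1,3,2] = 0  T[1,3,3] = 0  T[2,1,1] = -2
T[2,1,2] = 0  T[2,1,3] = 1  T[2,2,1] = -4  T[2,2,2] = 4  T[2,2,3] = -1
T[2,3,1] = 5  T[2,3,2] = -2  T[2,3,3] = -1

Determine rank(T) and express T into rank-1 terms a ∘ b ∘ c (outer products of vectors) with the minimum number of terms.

rank(T) = 3

Lower bound: in the mode-2 unfolding of T (rows indexed by j, columns by (i,k)) the 3×3 minor on rows j ∈ {1, 2, 3}, columns (i,k) ∈ {(1,1), (1,2), (1,3)} is det [[6, 4, -1], [10, -4, 3], [-10, 0, 0]] = -80 ≠ 0, so that unfolding has rank ≥ 3 and hence rank(T) ≥ 3 (CP rank is at least every unfolding rank, though it can be larger).
Upper bound: T is a sum of 3 rank-1 terms, T = (1, -1) ∘ (1, 1, -2) ∘ (2, 0, -1) + (1, 0) ∘ (1, 1, -1) ∘ (4, 4, 0) + (2, -1) ∘ (0, 2, -1) ∘ (1, -2, 1) (written with every a and b primitive with positive leading entry and the scale carried by c; CP decompositions are not unique, and this one is verified by expanding entrywise), so rank(T) ≤ 3.
These bounds meet, so rank(T) = 3.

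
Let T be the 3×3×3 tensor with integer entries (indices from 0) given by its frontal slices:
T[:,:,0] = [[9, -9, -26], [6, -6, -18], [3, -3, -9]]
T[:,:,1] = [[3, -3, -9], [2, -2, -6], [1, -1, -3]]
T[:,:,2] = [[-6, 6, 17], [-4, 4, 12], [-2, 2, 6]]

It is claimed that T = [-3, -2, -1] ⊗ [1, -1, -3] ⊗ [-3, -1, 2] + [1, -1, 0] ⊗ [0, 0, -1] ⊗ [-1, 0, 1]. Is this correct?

No

Reconstruct entry (1,2,0) from the claimed factors: Σₗ aₗ[1]bₗ[2]cₗ[0] = (-2)·(-3)·(-3) + (-1)·(-1)·(-1) = -19, but T[1,2,0] = -18. The claim is false.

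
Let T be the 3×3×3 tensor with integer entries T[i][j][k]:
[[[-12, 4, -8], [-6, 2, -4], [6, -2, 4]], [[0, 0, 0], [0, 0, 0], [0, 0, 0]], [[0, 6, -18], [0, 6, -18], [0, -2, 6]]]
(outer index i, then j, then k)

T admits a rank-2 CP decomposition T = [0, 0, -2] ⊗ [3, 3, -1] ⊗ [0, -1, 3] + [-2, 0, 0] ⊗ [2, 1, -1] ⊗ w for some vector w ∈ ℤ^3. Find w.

Subtract the known terms from T to get the rank-1 residual R = [-2, 0, 0] ⊗ [2, 1, -1] ⊗ w, so R[i,j,k] = a[i]·b[j]·w[k]. Pick indices with nonzero a[0]·b[0] = (-2)·(2) = -4. Only the fibre through (0,0,·) is needed: R[0,0,:] = T[0,0,:] − Σₗ aₗ[0]bₗ[0]cₗ = [-12, 4, -8] − (0)·(3)·[0, -1, 3] = [-12, 4, -8]. Then w[k] = R[0,0,k] / -4 for each k, giving w = [-12, 4, -8] / -4 = [3, -1, 2].

w = [3, -1, 2]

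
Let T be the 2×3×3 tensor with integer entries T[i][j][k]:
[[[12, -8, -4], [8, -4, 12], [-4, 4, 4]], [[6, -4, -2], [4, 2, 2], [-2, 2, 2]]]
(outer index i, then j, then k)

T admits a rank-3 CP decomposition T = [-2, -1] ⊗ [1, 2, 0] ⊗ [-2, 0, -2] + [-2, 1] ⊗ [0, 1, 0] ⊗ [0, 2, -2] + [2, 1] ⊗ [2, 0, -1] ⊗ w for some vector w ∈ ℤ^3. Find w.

Subtract the known terms from T to get the rank-1 residual R = [2, 1] ⊗ [2, 0, -1] ⊗ w, so R[i,j,k] = a[i]·b[j]·w[k]. Pick indices with nonzero a[0]·b[0] = (2)·(2) = 4. Only the fibre through (0,0,·) is needed: R[0,0,:] = T[0,0,:] − Σₗ aₗ[0]bₗ[0]cₗ = [12, -8, -4] − (-2)·(1)·[-2, 0, -2] − (-2)·(0)·[0, 2, -2] = [8, -8, -8]. Then w[k] = R[0,0,k] / 4 for each k, giving w = [8, -8, -8] / 4 = [2, -2, -2].

w = [2, -2, -2]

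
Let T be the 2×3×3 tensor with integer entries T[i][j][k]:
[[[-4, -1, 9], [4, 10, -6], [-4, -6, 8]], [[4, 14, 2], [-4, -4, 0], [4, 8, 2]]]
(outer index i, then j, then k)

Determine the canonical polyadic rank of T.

3

Lower bound: the mode-3 unfolding of T (rows indexed by k, columns by (i,j) = (0,0), (0,1), (0,2), (1,0), (1,1), (1,2)) is [[-4, 4, -4, 4, -4, 4], [-1, 10, -6, 14, -4, 8], [9, -6, 8, 2, 0, 2]].
There the 3×3 minor on rows k ∈ {0, 1, 2}, columns (i,j) ∈ {(0,0), (0,1), (0,2)} is det [[-4, 4, -4], [-1, 10, -6], [9, -6, 8]] = -24 ≠ 0, so this unfolding has rank ≥ 3; CP rank is at least every unfolding rank, so rank(T) ≥ 3. (Flattening ranks never certify an upper bound on CP rank; for that we must actually write T with 3 rank-1 terms.)
Upper bound: T is a sum of 3 rank-1 terms, T = [1, -1] ∘ [1, -1, 1] ∘ [-4, -8, 4] + [1, 1] ∘ [2, 0, 1] ∘ [0, 4, 2] + [1, 2] ∘ [1, -2, 2] ∘ [0, -1, 1] (written with every a and b primitive with positive leading entry and the scale carried by c; CP decompositions are not unique, and this one is verified by expanding entrywise), so rank(T) ≤ 3.
These bounds meet, so rank(T) = 3.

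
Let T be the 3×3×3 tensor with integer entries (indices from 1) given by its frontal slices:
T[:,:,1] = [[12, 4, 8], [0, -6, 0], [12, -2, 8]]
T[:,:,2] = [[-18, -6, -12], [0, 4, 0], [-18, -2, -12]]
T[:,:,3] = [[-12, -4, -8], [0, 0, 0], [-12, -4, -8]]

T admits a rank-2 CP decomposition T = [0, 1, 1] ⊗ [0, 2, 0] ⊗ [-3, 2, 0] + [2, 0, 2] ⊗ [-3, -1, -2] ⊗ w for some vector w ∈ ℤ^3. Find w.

Subtract the known terms from T to get the rank-1 residual R = [2, 0, 2] ⊗ [-3, -1, -2] ⊗ w, so R[i,j,k] = a[i]·b[j]·w[k]. Pick indices with nonzero a[1]·b[1] = (2)·(-3) = -6. Only the fibre through (1,1,·) is needed: R[1,1,:] = T[1,1,:] − Σₗ aₗ[1]bₗ[1]cₗ = [12, -18, -12] − (0)·(0)·[-3, 2, 0] = [12, -18, -12]. Then w[k] = R[1,1,k] / -6 for each k, giving w = [12, -18, -12] / -6 = [-2, 3, 2].

w = [-2, 3, 2]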